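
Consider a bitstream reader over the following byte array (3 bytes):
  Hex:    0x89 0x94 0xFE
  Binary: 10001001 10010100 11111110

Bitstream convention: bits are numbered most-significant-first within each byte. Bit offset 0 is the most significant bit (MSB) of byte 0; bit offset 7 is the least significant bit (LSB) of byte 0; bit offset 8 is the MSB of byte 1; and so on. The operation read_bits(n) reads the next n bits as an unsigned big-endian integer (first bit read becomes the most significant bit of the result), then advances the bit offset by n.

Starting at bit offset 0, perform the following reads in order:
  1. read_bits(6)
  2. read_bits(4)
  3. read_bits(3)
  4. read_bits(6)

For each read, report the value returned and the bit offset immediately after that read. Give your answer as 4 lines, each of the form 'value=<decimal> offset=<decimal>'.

Answer: value=34 offset=6
value=6 offset=10
value=2 offset=13
value=39 offset=19

Derivation:
Read 1: bits[0:6] width=6 -> value=34 (bin 100010); offset now 6 = byte 0 bit 6; 18 bits remain
Read 2: bits[6:10] width=4 -> value=6 (bin 0110); offset now 10 = byte 1 bit 2; 14 bits remain
Read 3: bits[10:13] width=3 -> value=2 (bin 010); offset now 13 = byte 1 bit 5; 11 bits remain
Read 4: bits[13:19] width=6 -> value=39 (bin 100111); offset now 19 = byte 2 bit 3; 5 bits remain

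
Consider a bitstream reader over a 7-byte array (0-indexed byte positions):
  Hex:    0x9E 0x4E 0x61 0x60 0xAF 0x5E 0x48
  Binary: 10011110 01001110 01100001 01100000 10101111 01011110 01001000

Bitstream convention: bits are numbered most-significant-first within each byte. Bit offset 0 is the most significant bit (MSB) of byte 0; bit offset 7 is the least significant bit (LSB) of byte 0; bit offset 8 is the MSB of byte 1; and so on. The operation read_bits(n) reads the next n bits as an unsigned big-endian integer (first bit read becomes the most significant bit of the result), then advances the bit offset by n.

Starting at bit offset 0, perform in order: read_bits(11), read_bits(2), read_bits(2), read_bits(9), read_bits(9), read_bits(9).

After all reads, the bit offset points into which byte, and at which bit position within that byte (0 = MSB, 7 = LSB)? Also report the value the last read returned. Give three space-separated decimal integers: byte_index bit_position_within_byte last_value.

Answer: 5 2 189

Derivation:
Read 1: bits[0:11] width=11 -> value=1266 (bin 10011110010); offset now 11 = byte 1 bit 3; 45 bits remain
Read 2: bits[11:13] width=2 -> value=1 (bin 01); offset now 13 = byte 1 bit 5; 43 bits remain
Read 3: bits[13:15] width=2 -> value=3 (bin 11); offset now 15 = byte 1 bit 7; 41 bits remain
Read 4: bits[15:24] width=9 -> value=97 (bin 001100001); offset now 24 = byte 3 bit 0; 32 bits remain
Read 5: bits[24:33] width=9 -> value=193 (bin 011000001); offset now 33 = byte 4 bit 1; 23 bits remain
Read 6: bits[33:42] width=9 -> value=189 (bin 010111101); offset now 42 = byte 5 bit 2; 14 bits remain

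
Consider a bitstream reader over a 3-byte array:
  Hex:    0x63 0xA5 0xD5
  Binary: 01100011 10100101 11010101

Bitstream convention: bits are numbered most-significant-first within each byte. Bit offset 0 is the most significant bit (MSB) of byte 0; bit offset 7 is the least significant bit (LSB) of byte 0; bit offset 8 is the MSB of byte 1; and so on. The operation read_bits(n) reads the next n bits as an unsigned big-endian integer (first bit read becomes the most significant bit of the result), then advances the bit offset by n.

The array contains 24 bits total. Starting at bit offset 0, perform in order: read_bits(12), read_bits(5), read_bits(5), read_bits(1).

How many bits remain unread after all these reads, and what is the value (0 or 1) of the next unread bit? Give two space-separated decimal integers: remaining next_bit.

Read 1: bits[0:12] width=12 -> value=1594 (bin 011000111010); offset now 12 = byte 1 bit 4; 12 bits remain
Read 2: bits[12:17] width=5 -> value=11 (bin 01011); offset now 17 = byte 2 bit 1; 7 bits remain
Read 3: bits[17:22] width=5 -> value=21 (bin 10101); offset now 22 = byte 2 bit 6; 2 bits remain
Read 4: bits[22:23] width=1 -> value=0 (bin 0); offset now 23 = byte 2 bit 7; 1 bits remain

Answer: 1 1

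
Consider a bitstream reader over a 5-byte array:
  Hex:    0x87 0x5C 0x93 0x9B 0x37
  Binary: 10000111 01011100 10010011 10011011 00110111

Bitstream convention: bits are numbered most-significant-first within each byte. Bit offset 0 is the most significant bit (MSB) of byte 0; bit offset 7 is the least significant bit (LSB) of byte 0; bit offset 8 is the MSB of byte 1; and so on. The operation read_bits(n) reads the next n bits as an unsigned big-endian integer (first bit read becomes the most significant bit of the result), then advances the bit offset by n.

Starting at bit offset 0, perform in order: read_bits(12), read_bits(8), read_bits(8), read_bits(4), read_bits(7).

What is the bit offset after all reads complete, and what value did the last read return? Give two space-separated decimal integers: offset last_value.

Read 1: bits[0:12] width=12 -> value=2165 (bin 100001110101); offset now 12 = byte 1 bit 4; 28 bits remain
Read 2: bits[12:20] width=8 -> value=201 (bin 11001001); offset now 20 = byte 2 bit 4; 20 bits remain
Read 3: bits[20:28] width=8 -> value=57 (bin 00111001); offset now 28 = byte 3 bit 4; 12 bits remain
Read 4: bits[28:32] width=4 -> value=11 (bin 1011); offset now 32 = byte 4 bit 0; 8 bits remain
Read 5: bits[32:39] width=7 -> value=27 (bin 0011011); offset now 39 = byte 4 bit 7; 1 bits remain

Answer: 39 27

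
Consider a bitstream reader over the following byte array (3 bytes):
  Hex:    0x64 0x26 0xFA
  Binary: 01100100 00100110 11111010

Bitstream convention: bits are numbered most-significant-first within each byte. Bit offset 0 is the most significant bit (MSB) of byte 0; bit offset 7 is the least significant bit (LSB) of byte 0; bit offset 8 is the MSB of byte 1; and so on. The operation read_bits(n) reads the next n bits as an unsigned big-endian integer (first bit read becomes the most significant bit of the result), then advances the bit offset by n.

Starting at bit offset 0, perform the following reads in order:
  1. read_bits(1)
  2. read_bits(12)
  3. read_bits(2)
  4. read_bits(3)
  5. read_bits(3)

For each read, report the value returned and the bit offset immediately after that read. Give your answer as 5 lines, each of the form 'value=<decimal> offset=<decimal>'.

Answer: value=0 offset=1
value=3204 offset=13
value=3 offset=15
value=3 offset=18
value=7 offset=21

Derivation:
Read 1: bits[0:1] width=1 -> value=0 (bin 0); offset now 1 = byte 0 bit 1; 23 bits remain
Read 2: bits[1:13] width=12 -> value=3204 (bin 110010000100); offset now 13 = byte 1 bit 5; 11 bits remain
Read 3: bits[13:15] width=2 -> value=3 (bin 11); offset now 15 = byte 1 bit 7; 9 bits remain
Read 4: bits[15:18] width=3 -> value=3 (bin 011); offset now 18 = byte 2 bit 2; 6 bits remain
Read 5: bits[18:21] width=3 -> value=7 (bin 111); offset now 21 = byte 2 bit 5; 3 bits remain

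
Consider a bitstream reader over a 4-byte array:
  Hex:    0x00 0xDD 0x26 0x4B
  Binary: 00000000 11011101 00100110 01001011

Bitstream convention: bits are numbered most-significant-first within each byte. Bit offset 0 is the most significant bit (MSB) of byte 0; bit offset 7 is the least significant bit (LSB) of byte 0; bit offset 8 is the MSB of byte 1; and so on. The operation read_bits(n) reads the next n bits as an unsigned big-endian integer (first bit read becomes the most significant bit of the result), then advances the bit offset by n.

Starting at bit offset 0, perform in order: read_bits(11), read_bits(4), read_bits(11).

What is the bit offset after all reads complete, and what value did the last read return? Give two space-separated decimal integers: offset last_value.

Answer: 26 1177

Derivation:
Read 1: bits[0:11] width=11 -> value=6 (bin 00000000110); offset now 11 = byte 1 bit 3; 21 bits remain
Read 2: bits[11:15] width=4 -> value=14 (bin 1110); offset now 15 = byte 1 bit 7; 17 bits remain
Read 3: bits[15:26] width=11 -> value=1177 (bin 10010011001); offset now 26 = byte 3 bit 2; 6 bits remain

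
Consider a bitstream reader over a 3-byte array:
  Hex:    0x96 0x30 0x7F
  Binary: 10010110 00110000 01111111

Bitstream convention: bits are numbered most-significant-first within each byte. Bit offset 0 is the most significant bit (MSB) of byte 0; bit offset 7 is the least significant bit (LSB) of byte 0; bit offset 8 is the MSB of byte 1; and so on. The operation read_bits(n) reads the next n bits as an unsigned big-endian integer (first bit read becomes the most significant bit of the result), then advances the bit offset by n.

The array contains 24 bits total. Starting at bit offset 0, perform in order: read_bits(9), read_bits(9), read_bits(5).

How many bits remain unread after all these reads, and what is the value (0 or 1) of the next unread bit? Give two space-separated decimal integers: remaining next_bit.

Read 1: bits[0:9] width=9 -> value=300 (bin 100101100); offset now 9 = byte 1 bit 1; 15 bits remain
Read 2: bits[9:18] width=9 -> value=193 (bin 011000001); offset now 18 = byte 2 bit 2; 6 bits remain
Read 3: bits[18:23] width=5 -> value=31 (bin 11111); offset now 23 = byte 2 bit 7; 1 bits remain

Answer: 1 1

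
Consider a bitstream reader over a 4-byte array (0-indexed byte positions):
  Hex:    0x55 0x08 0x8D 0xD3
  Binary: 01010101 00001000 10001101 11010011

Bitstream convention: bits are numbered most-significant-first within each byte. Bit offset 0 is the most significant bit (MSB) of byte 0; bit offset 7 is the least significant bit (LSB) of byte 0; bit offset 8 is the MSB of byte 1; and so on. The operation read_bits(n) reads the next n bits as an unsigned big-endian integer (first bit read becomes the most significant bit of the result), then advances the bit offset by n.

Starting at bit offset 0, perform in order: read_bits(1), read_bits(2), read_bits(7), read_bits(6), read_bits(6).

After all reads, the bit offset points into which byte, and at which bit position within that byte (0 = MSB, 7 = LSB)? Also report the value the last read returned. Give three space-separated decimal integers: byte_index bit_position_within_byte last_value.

Answer: 2 6 35

Derivation:
Read 1: bits[0:1] width=1 -> value=0 (bin 0); offset now 1 = byte 0 bit 1; 31 bits remain
Read 2: bits[1:3] width=2 -> value=2 (bin 10); offset now 3 = byte 0 bit 3; 29 bits remain
Read 3: bits[3:10] width=7 -> value=84 (bin 1010100); offset now 10 = byte 1 bit 2; 22 bits remain
Read 4: bits[10:16] width=6 -> value=8 (bin 001000); offset now 16 = byte 2 bit 0; 16 bits remain
Read 5: bits[16:22] width=6 -> value=35 (bin 100011); offset now 22 = byte 2 bit 6; 10 bits remain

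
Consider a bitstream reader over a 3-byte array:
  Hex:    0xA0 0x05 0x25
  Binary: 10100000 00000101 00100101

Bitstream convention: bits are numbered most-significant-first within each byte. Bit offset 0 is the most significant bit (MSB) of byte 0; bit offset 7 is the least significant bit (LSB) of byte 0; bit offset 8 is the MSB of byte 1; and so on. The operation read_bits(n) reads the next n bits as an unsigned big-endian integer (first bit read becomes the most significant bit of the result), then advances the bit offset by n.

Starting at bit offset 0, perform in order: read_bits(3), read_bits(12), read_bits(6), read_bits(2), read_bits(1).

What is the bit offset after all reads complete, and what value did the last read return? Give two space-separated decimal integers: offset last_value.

Read 1: bits[0:3] width=3 -> value=5 (bin 101); offset now 3 = byte 0 bit 3; 21 bits remain
Read 2: bits[3:15] width=12 -> value=2 (bin 000000000010); offset now 15 = byte 1 bit 7; 9 bits remain
Read 3: bits[15:21] width=6 -> value=36 (bin 100100); offset now 21 = byte 2 bit 5; 3 bits remain
Read 4: bits[21:23] width=2 -> value=2 (bin 10); offset now 23 = byte 2 bit 7; 1 bits remain
Read 5: bits[23:24] width=1 -> value=1 (bin 1); offset now 24 = byte 3 bit 0; 0 bits remain

Answer: 24 1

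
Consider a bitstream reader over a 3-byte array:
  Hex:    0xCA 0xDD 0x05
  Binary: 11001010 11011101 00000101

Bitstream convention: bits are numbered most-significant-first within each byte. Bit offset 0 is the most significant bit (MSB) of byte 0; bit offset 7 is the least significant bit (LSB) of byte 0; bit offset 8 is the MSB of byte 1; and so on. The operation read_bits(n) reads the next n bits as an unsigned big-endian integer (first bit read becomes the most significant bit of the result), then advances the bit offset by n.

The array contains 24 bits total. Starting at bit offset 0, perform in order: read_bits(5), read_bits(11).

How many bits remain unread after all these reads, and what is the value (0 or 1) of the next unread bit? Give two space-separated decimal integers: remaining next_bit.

Read 1: bits[0:5] width=5 -> value=25 (bin 11001); offset now 5 = byte 0 bit 5; 19 bits remain
Read 2: bits[5:16] width=11 -> value=733 (bin 01011011101); offset now 16 = byte 2 bit 0; 8 bits remain

Answer: 8 0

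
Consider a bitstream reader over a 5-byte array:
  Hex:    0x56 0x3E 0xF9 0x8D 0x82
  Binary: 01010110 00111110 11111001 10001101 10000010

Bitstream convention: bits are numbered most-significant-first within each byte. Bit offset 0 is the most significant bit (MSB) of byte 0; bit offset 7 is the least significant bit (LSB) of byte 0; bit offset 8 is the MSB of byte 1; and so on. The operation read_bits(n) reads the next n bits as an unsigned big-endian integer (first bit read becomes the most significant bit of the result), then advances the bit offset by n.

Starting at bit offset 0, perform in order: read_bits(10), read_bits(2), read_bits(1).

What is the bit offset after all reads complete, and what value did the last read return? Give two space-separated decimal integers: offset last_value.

Read 1: bits[0:10] width=10 -> value=344 (bin 0101011000); offset now 10 = byte 1 bit 2; 30 bits remain
Read 2: bits[10:12] width=2 -> value=3 (bin 11); offset now 12 = byte 1 bit 4; 28 bits remain
Read 3: bits[12:13] width=1 -> value=1 (bin 1); offset now 13 = byte 1 bit 5; 27 bits remain

Answer: 13 1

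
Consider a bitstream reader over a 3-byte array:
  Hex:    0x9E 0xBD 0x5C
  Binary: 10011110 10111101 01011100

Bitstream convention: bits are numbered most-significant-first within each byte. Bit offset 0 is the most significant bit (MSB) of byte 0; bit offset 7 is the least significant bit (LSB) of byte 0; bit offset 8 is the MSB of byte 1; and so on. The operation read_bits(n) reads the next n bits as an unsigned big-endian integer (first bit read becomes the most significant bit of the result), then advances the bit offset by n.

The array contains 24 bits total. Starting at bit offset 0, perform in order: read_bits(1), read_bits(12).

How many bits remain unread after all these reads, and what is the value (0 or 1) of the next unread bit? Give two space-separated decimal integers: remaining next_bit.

Answer: 11 1

Derivation:
Read 1: bits[0:1] width=1 -> value=1 (bin 1); offset now 1 = byte 0 bit 1; 23 bits remain
Read 2: bits[1:13] width=12 -> value=983 (bin 001111010111); offset now 13 = byte 1 bit 5; 11 bits remain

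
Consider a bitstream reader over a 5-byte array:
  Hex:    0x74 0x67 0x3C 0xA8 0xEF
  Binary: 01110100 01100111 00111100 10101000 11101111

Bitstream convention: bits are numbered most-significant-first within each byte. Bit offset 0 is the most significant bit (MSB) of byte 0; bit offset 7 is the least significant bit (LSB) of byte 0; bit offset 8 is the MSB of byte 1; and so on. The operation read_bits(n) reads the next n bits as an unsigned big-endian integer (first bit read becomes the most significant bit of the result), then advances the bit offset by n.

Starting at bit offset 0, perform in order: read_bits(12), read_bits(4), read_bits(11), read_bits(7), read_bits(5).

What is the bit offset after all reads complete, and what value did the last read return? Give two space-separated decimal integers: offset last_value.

Answer: 39 23

Derivation:
Read 1: bits[0:12] width=12 -> value=1862 (bin 011101000110); offset now 12 = byte 1 bit 4; 28 bits remain
Read 2: bits[12:16] width=4 -> value=7 (bin 0111); offset now 16 = byte 2 bit 0; 24 bits remain
Read 3: bits[16:27] width=11 -> value=485 (bin 00111100101); offset now 27 = byte 3 bit 3; 13 bits remain
Read 4: bits[27:34] width=7 -> value=35 (bin 0100011); offset now 34 = byte 4 bit 2; 6 bits remain
Read 5: bits[34:39] width=5 -> value=23 (bin 10111); offset now 39 = byte 4 bit 7; 1 bits remain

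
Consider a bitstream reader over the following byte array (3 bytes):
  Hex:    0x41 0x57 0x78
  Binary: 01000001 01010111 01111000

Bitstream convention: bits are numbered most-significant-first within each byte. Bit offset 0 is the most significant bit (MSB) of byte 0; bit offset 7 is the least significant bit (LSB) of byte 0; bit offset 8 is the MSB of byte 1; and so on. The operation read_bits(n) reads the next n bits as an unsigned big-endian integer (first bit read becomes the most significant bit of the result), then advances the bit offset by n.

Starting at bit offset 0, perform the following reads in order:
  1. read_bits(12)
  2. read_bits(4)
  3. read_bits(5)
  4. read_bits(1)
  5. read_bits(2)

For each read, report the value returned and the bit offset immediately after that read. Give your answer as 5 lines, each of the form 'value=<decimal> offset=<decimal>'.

Read 1: bits[0:12] width=12 -> value=1045 (bin 010000010101); offset now 12 = byte 1 bit 4; 12 bits remain
Read 2: bits[12:16] width=4 -> value=7 (bin 0111); offset now 16 = byte 2 bit 0; 8 bits remain
Read 3: bits[16:21] width=5 -> value=15 (bin 01111); offset now 21 = byte 2 bit 5; 3 bits remain
Read 4: bits[21:22] width=1 -> value=0 (bin 0); offset now 22 = byte 2 bit 6; 2 bits remain
Read 5: bits[22:24] width=2 -> value=0 (bin 00); offset now 24 = byte 3 bit 0; 0 bits remain

Answer: value=1045 offset=12
value=7 offset=16
value=15 offset=21
value=0 offset=22
value=0 offset=24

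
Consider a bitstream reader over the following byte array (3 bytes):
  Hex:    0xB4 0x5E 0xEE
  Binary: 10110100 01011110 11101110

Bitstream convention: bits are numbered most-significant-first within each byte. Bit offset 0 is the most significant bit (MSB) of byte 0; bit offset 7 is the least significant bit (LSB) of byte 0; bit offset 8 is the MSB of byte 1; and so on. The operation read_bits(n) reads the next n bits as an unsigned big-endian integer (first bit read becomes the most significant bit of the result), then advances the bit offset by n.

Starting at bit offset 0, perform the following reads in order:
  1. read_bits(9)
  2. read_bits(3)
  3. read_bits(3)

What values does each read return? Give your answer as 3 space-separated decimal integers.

Answer: 360 5 7

Derivation:
Read 1: bits[0:9] width=9 -> value=360 (bin 101101000); offset now 9 = byte 1 bit 1; 15 bits remain
Read 2: bits[9:12] width=3 -> value=5 (bin 101); offset now 12 = byte 1 bit 4; 12 bits remain
Read 3: bits[12:15] width=3 -> value=7 (bin 111); offset now 15 = byte 1 bit 7; 9 bits remain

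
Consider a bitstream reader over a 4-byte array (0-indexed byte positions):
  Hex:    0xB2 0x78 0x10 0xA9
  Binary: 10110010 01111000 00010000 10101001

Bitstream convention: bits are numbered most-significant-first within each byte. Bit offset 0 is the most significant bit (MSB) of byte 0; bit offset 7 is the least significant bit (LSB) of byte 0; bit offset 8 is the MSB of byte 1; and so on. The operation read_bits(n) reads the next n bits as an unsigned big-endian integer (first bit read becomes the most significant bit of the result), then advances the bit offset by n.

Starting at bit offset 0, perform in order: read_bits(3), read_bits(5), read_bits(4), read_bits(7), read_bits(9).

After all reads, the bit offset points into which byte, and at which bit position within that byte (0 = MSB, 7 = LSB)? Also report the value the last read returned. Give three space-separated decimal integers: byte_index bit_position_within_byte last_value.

Read 1: bits[0:3] width=3 -> value=5 (bin 101); offset now 3 = byte 0 bit 3; 29 bits remain
Read 2: bits[3:8] width=5 -> value=18 (bin 10010); offset now 8 = byte 1 bit 0; 24 bits remain
Read 3: bits[8:12] width=4 -> value=7 (bin 0111); offset now 12 = byte 1 bit 4; 20 bits remain
Read 4: bits[12:19] width=7 -> value=64 (bin 1000000); offset now 19 = byte 2 bit 3; 13 bits remain
Read 5: bits[19:28] width=9 -> value=266 (bin 100001010); offset now 28 = byte 3 bit 4; 4 bits remain

Answer: 3 4 266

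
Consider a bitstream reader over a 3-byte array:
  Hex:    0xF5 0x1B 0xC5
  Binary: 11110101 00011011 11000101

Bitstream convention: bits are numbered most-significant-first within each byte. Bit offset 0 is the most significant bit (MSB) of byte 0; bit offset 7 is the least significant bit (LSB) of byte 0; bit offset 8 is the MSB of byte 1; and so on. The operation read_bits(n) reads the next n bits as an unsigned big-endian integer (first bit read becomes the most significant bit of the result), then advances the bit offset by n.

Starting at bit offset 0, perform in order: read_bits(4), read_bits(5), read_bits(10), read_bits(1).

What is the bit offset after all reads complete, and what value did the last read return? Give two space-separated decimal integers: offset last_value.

Answer: 20 0

Derivation:
Read 1: bits[0:4] width=4 -> value=15 (bin 1111); offset now 4 = byte 0 bit 4; 20 bits remain
Read 2: bits[4:9] width=5 -> value=10 (bin 01010); offset now 9 = byte 1 bit 1; 15 bits remain
Read 3: bits[9:19] width=10 -> value=222 (bin 0011011110); offset now 19 = byte 2 bit 3; 5 bits remain
Read 4: bits[19:20] width=1 -> value=0 (bin 0); offset now 20 = byte 2 bit 4; 4 bits remain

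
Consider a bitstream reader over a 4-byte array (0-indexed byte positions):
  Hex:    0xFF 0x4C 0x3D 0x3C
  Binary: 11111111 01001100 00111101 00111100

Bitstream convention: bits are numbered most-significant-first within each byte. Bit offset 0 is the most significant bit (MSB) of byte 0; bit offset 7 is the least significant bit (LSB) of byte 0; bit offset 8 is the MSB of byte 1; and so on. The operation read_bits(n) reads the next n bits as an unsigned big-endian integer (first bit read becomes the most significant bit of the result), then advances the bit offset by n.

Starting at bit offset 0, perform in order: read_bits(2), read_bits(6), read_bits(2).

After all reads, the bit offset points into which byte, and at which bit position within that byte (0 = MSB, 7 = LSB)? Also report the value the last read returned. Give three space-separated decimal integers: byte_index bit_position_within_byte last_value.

Read 1: bits[0:2] width=2 -> value=3 (bin 11); offset now 2 = byte 0 bit 2; 30 bits remain
Read 2: bits[2:8] width=6 -> value=63 (bin 111111); offset now 8 = byte 1 bit 0; 24 bits remain
Read 3: bits[8:10] width=2 -> value=1 (bin 01); offset now 10 = byte 1 bit 2; 22 bits remain

Answer: 1 2 1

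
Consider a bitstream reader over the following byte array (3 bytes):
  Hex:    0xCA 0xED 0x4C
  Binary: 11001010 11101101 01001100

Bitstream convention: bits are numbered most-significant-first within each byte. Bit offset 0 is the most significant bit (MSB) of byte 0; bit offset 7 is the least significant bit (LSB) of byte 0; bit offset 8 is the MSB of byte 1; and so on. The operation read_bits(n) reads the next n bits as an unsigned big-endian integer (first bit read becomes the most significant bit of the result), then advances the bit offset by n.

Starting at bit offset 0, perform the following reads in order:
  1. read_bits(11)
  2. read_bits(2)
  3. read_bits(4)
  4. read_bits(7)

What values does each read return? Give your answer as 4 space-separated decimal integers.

Read 1: bits[0:11] width=11 -> value=1623 (bin 11001010111); offset now 11 = byte 1 bit 3; 13 bits remain
Read 2: bits[11:13] width=2 -> value=1 (bin 01); offset now 13 = byte 1 bit 5; 11 bits remain
Read 3: bits[13:17] width=4 -> value=10 (bin 1010); offset now 17 = byte 2 bit 1; 7 bits remain
Read 4: bits[17:24] width=7 -> value=76 (bin 1001100); offset now 24 = byte 3 bit 0; 0 bits remain

Answer: 1623 1 10 76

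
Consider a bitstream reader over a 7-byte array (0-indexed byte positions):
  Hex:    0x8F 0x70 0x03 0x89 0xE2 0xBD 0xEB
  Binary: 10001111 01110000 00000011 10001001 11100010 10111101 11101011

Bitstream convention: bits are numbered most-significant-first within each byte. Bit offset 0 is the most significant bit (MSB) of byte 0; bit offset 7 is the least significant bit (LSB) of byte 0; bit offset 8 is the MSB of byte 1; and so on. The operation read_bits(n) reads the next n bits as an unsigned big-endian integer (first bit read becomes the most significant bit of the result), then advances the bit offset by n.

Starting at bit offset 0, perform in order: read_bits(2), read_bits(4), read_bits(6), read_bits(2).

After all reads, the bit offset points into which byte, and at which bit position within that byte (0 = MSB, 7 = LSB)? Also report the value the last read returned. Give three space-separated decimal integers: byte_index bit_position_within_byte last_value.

Answer: 1 6 0

Derivation:
Read 1: bits[0:2] width=2 -> value=2 (bin 10); offset now 2 = byte 0 bit 2; 54 bits remain
Read 2: bits[2:6] width=4 -> value=3 (bin 0011); offset now 6 = byte 0 bit 6; 50 bits remain
Read 3: bits[6:12] width=6 -> value=55 (bin 110111); offset now 12 = byte 1 bit 4; 44 bits remain
Read 4: bits[12:14] width=2 -> value=0 (bin 00); offset now 14 = byte 1 bit 6; 42 bits remain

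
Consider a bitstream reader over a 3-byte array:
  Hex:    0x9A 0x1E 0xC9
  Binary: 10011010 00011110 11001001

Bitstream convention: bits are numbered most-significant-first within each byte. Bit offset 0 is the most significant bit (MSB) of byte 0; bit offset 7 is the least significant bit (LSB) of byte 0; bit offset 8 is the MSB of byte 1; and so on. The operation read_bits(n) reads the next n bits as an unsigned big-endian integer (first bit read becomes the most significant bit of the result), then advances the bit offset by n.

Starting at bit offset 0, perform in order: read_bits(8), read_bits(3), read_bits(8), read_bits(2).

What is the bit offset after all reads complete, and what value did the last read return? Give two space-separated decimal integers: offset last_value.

Answer: 21 1

Derivation:
Read 1: bits[0:8] width=8 -> value=154 (bin 10011010); offset now 8 = byte 1 bit 0; 16 bits remain
Read 2: bits[8:11] width=3 -> value=0 (bin 000); offset now 11 = byte 1 bit 3; 13 bits remain
Read 3: bits[11:19] width=8 -> value=246 (bin 11110110); offset now 19 = byte 2 bit 3; 5 bits remain
Read 4: bits[19:21] width=2 -> value=1 (bin 01); offset now 21 = byte 2 bit 5; 3 bits remain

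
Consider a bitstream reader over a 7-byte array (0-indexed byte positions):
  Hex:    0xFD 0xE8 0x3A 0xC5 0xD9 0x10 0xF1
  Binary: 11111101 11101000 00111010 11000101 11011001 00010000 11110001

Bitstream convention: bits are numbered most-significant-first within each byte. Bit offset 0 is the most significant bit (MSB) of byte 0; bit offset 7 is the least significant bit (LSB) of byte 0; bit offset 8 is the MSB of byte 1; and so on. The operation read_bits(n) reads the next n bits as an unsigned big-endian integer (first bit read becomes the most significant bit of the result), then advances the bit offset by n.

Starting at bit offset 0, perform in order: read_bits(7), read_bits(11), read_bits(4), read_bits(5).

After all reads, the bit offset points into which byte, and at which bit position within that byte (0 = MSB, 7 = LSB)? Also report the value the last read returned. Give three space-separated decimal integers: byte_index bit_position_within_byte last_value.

Answer: 3 3 22

Derivation:
Read 1: bits[0:7] width=7 -> value=126 (bin 1111110); offset now 7 = byte 0 bit 7; 49 bits remain
Read 2: bits[7:18] width=11 -> value=1952 (bin 11110100000); offset now 18 = byte 2 bit 2; 38 bits remain
Read 3: bits[18:22] width=4 -> value=14 (bin 1110); offset now 22 = byte 2 bit 6; 34 bits remain
Read 4: bits[22:27] width=5 -> value=22 (bin 10110); offset now 27 = byte 3 bit 3; 29 bits remain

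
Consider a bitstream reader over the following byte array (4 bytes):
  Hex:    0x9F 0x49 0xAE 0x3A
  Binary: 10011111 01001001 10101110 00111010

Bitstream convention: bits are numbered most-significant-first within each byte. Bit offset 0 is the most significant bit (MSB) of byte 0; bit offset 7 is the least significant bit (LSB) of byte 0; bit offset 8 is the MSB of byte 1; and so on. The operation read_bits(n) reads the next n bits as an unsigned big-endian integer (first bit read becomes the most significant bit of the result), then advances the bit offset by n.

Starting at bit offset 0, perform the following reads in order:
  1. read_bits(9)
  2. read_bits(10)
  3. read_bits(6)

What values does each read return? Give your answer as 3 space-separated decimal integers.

Read 1: bits[0:9] width=9 -> value=318 (bin 100111110); offset now 9 = byte 1 bit 1; 23 bits remain
Read 2: bits[9:19] width=10 -> value=589 (bin 1001001101); offset now 19 = byte 2 bit 3; 13 bits remain
Read 3: bits[19:25] width=6 -> value=28 (bin 011100); offset now 25 = byte 3 bit 1; 7 bits remain

Answer: 318 589 28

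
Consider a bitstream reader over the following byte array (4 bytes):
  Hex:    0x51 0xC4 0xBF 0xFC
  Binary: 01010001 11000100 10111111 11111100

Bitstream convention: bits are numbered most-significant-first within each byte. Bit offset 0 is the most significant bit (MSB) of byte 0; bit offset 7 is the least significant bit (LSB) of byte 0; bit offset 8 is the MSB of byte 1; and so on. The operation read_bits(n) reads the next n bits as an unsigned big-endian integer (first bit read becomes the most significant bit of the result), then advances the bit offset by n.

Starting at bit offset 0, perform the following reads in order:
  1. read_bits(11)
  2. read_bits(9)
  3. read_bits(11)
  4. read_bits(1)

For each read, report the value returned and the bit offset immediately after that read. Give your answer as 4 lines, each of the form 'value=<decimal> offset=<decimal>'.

Read 1: bits[0:11] width=11 -> value=654 (bin 01010001110); offset now 11 = byte 1 bit 3; 21 bits remain
Read 2: bits[11:20] width=9 -> value=75 (bin 001001011); offset now 20 = byte 2 bit 4; 12 bits remain
Read 3: bits[20:31] width=11 -> value=2046 (bin 11111111110); offset now 31 = byte 3 bit 7; 1 bits remain
Read 4: bits[31:32] width=1 -> value=0 (bin 0); offset now 32 = byte 4 bit 0; 0 bits remain

Answer: value=654 offset=11
value=75 offset=20
value=2046 offset=31
value=0 offset=32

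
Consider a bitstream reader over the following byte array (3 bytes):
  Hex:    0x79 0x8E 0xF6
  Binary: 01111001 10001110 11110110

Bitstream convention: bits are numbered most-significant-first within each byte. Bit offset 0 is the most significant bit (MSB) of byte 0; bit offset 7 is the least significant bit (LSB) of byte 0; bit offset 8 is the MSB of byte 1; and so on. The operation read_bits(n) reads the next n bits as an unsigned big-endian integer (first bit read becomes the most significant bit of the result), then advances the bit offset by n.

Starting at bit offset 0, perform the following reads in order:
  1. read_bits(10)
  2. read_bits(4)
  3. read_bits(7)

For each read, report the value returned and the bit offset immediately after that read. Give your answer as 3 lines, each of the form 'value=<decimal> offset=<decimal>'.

Answer: value=486 offset=10
value=3 offset=14
value=94 offset=21

Derivation:
Read 1: bits[0:10] width=10 -> value=486 (bin 0111100110); offset now 10 = byte 1 bit 2; 14 bits remain
Read 2: bits[10:14] width=4 -> value=3 (bin 0011); offset now 14 = byte 1 bit 6; 10 bits remain
Read 3: bits[14:21] width=7 -> value=94 (bin 1011110); offset now 21 = byte 2 bit 5; 3 bits remain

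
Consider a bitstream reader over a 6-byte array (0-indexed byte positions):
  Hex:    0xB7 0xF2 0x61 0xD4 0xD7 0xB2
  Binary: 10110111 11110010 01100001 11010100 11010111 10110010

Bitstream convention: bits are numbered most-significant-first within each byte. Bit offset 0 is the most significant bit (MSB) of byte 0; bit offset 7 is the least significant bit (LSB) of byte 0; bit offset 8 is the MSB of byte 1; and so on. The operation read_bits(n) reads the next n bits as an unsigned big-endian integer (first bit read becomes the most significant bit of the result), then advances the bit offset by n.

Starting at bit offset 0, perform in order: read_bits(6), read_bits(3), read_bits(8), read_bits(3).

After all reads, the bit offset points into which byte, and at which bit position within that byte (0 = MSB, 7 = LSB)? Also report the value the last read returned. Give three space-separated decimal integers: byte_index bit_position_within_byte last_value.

Read 1: bits[0:6] width=6 -> value=45 (bin 101101); offset now 6 = byte 0 bit 6; 42 bits remain
Read 2: bits[6:9] width=3 -> value=7 (bin 111); offset now 9 = byte 1 bit 1; 39 bits remain
Read 3: bits[9:17] width=8 -> value=228 (bin 11100100); offset now 17 = byte 2 bit 1; 31 bits remain
Read 4: bits[17:20] width=3 -> value=6 (bin 110); offset now 20 = byte 2 bit 4; 28 bits remain

Answer: 2 4 6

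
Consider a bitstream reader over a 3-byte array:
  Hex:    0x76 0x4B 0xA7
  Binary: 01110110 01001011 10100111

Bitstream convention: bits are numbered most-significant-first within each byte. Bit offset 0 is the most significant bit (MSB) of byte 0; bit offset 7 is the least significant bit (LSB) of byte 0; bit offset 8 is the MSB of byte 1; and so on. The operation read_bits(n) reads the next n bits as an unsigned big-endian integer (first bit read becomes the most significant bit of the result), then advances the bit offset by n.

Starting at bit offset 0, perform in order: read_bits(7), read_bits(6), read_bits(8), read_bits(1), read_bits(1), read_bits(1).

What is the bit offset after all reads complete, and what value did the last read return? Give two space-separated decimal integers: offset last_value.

Answer: 24 1

Derivation:
Read 1: bits[0:7] width=7 -> value=59 (bin 0111011); offset now 7 = byte 0 bit 7; 17 bits remain
Read 2: bits[7:13] width=6 -> value=9 (bin 001001); offset now 13 = byte 1 bit 5; 11 bits remain
Read 3: bits[13:21] width=8 -> value=116 (bin 01110100); offset now 21 = byte 2 bit 5; 3 bits remain
Read 4: bits[21:22] width=1 -> value=1 (bin 1); offset now 22 = byte 2 bit 6; 2 bits remain
Read 5: bits[22:23] width=1 -> value=1 (bin 1); offset now 23 = byte 2 bit 7; 1 bits remain
Read 6: bits[23:24] width=1 -> value=1 (bin 1); offset now 24 = byte 3 bit 0; 0 bits remain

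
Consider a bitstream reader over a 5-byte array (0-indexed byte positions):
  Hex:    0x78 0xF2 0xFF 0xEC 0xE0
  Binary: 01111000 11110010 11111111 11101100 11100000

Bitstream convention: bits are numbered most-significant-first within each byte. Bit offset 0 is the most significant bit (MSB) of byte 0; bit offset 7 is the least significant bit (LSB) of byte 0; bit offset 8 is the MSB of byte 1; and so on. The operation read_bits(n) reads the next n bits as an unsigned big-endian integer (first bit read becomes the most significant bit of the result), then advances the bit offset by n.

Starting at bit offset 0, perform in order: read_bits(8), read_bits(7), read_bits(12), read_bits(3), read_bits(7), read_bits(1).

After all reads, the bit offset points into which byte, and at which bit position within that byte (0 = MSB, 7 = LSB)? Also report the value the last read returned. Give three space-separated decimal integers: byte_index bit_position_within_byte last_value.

Read 1: bits[0:8] width=8 -> value=120 (bin 01111000); offset now 8 = byte 1 bit 0; 32 bits remain
Read 2: bits[8:15] width=7 -> value=121 (bin 1111001); offset now 15 = byte 1 bit 7; 25 bits remain
Read 3: bits[15:27] width=12 -> value=2047 (bin 011111111111); offset now 27 = byte 3 bit 3; 13 bits remain
Read 4: bits[27:30] width=3 -> value=3 (bin 011); offset now 30 = byte 3 bit 6; 10 bits remain
Read 5: bits[30:37] width=7 -> value=28 (bin 0011100); offset now 37 = byte 4 bit 5; 3 bits remain
Read 6: bits[37:38] width=1 -> value=0 (bin 0); offset now 38 = byte 4 bit 6; 2 bits remain

Answer: 4 6 0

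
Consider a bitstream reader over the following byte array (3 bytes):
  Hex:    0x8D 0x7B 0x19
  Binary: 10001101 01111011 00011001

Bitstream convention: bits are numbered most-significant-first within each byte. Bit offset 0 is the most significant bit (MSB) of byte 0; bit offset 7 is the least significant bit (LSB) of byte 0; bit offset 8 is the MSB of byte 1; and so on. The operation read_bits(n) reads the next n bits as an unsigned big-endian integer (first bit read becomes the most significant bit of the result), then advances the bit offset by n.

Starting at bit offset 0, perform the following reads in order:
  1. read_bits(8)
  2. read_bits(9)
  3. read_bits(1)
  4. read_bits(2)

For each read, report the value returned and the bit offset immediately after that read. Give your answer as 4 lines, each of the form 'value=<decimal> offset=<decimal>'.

Read 1: bits[0:8] width=8 -> value=141 (bin 10001101); offset now 8 = byte 1 bit 0; 16 bits remain
Read 2: bits[8:17] width=9 -> value=246 (bin 011110110); offset now 17 = byte 2 bit 1; 7 bits remain
Read 3: bits[17:18] width=1 -> value=0 (bin 0); offset now 18 = byte 2 bit 2; 6 bits remain
Read 4: bits[18:20] width=2 -> value=1 (bin 01); offset now 20 = byte 2 bit 4; 4 bits remain

Answer: value=141 offset=8
value=246 offset=17
value=0 offset=18
value=1 offset=20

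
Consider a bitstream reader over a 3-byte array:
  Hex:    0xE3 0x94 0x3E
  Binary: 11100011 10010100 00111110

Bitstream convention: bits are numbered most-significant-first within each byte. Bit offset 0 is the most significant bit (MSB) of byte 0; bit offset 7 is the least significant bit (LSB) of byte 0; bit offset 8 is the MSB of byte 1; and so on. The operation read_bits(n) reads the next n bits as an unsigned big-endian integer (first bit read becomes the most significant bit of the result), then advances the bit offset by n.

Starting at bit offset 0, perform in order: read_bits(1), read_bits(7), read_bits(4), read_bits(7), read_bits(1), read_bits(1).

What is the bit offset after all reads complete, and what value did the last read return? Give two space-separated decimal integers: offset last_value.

Read 1: bits[0:1] width=1 -> value=1 (bin 1); offset now 1 = byte 0 bit 1; 23 bits remain
Read 2: bits[1:8] width=7 -> value=99 (bin 1100011); offset now 8 = byte 1 bit 0; 16 bits remain
Read 3: bits[8:12] width=4 -> value=9 (bin 1001); offset now 12 = byte 1 bit 4; 12 bits remain
Read 4: bits[12:19] width=7 -> value=33 (bin 0100001); offset now 19 = byte 2 bit 3; 5 bits remain
Read 5: bits[19:20] width=1 -> value=1 (bin 1); offset now 20 = byte 2 bit 4; 4 bits remain
Read 6: bits[20:21] width=1 -> value=1 (bin 1); offset now 21 = byte 2 bit 5; 3 bits remain

Answer: 21 1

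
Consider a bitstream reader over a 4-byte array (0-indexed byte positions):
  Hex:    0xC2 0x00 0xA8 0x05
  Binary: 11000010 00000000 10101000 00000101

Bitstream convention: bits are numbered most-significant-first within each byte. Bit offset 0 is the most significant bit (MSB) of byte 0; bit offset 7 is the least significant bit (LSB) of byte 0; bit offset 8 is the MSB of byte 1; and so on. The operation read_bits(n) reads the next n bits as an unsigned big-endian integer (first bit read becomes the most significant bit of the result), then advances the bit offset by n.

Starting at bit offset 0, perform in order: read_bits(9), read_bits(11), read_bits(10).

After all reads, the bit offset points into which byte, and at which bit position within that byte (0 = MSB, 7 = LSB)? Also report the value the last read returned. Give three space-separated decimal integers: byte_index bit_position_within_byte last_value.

Read 1: bits[0:9] width=9 -> value=388 (bin 110000100); offset now 9 = byte 1 bit 1; 23 bits remain
Read 2: bits[9:20] width=11 -> value=10 (bin 00000001010); offset now 20 = byte 2 bit 4; 12 bits remain
Read 3: bits[20:30] width=10 -> value=513 (bin 1000000001); offset now 30 = byte 3 bit 6; 2 bits remain

Answer: 3 6 513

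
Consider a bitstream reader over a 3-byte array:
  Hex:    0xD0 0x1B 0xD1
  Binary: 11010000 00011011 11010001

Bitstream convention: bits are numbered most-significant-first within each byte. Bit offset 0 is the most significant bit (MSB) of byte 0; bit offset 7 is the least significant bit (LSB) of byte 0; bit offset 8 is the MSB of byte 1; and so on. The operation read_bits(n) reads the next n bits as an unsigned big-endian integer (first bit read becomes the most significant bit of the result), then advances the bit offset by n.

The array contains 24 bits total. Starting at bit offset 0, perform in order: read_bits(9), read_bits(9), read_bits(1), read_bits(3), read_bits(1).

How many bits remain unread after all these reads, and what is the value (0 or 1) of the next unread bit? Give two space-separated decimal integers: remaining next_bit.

Read 1: bits[0:9] width=9 -> value=416 (bin 110100000); offset now 9 = byte 1 bit 1; 15 bits remain
Read 2: bits[9:18] width=9 -> value=111 (bin 001101111); offset now 18 = byte 2 bit 2; 6 bits remain
Read 3: bits[18:19] width=1 -> value=0 (bin 0); offset now 19 = byte 2 bit 3; 5 bits remain
Read 4: bits[19:22] width=3 -> value=4 (bin 100); offset now 22 = byte 2 bit 6; 2 bits remain
Read 5: bits[22:23] width=1 -> value=0 (bin 0); offset now 23 = byte 2 bit 7; 1 bits remain

Answer: 1 1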